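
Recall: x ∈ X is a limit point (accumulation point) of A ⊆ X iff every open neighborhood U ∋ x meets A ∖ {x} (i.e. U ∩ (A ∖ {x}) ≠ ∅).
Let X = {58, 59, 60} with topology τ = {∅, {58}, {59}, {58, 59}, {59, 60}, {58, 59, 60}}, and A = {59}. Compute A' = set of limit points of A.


A' = {60}

For each x ∈ X, list the open sets U ∈ τ with x ∈ U, then check whether U ∩ (A ∖ {x}) ≠ ∅ for every such U.
  x = 58: open {58} ∋ x has {58} ∩ (A ∖ {58}) = ∅, so x is NOT a limit point.
  x = 59: open {59} ∋ x has {59} ∩ (A ∖ {59}) = ∅, so x is NOT a limit point.
  x = 60: opens ∋ x are {59, 60}, {58, 59, 60}; each meets A ∖ {60}, so x IS a limit point.
Collecting: A' = {60}.


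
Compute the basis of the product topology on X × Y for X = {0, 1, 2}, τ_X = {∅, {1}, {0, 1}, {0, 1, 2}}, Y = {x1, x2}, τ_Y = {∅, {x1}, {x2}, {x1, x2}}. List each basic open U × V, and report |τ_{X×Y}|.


Basis B = {∅ × ∅, {1} × {x1}, {1} × {x2}, {0, 1} × {x1}, {0, 1} × {x2}, {1} × {x1, x2}, {0, 1, 2} × {x1}, {0, 1, 2} × {x2}, {0, 1} × {x1, x2}, {0, 1, 2} × {x1, x2}}; |τ_{X×Y}| = 16.

Enumerate products U × V with U ∈ τ_X, V ∈ τ_Y (deduplicated):
  ∅ × ∅ = {} (∅)
  {1} × {x1} = {(1,x1)}
  {1} × {x2} = {(1,x2)}
  {0, 1} × {x1} = {(0,x1), (1,x1)}
  {0, 1} × {x2} = {(0,x2), (1,x2)}
  {1} × {x1, x2} = {(1,x1), (1,x2)}
  {0, 1, 2} × {x1} = {(0,x1), (1,x1), (2,x1)}
  {0, 1, 2} × {x2} = {(0,x2), (1,x2), (2,x2)}
  {0, 1} × {x1, x2} = {(0,x1), (0,x2), (1,x1), (1,x2)}
  {0, 1, 2} × {x1, x2} = {(0,x1), (0,x2), (1,x1), (1,x2), (2,x1), (2,x2)}
These 10 distinct sets form the basis B.
Close under arbitrary unions to get τ_{X×Y}; counting gives |τ_{X×Y}| = 16.


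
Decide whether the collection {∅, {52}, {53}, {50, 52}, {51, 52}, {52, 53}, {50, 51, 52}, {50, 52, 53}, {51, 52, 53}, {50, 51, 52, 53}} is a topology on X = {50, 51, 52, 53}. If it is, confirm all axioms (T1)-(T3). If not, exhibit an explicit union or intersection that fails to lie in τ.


τ IS a topology on X.

Axiom (T1): ∅ ∈ τ? Yes; X ∈ τ? Yes.
Axiom (T2/T3): check pairwise unions and intersections of members of τ.
All pairwise intersections and unions checked — each lies in τ. Therefore τ satisfies (T1), (T2), (T3): it IS a topology on X.


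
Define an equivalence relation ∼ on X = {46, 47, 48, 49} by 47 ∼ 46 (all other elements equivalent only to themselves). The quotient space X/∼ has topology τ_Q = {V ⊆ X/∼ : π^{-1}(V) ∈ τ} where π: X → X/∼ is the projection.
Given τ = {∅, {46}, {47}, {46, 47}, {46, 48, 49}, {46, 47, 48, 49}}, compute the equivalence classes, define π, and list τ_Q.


X/∼ = {[46=47], [48], [49]}; |τ_Q| = 3.

Equivalence classes: [46=47], [48], [49].
Quotient map π: X → X/∼ sends 46 ↦ [46=47], 47 ↦ [46=47], 48 ↦ [48], 49 ↦ [49].
For each subset V ⊆ X/∼, compute π^{-1}(V) ⊆ X and check whether π^{-1}(V) ∈ τ. V is open in τ_Q iff π^{-1}(V) ∈ τ.
  V = {}: π^{-1}(V) = ∅ ∈ τ ✓.
  V = {[46=47]}: π^{-1}(V) = {46, 47} ∈ τ ✓.
  V = {[48]}: π^{-1}(V) = {48} ∉ τ ✗.
  V = {[46=47], [48]}: π^{-1}(V) = {46, 47, 48} ∉ τ ✗.
  V = {[49]}: π^{-1}(V) = {49} ∉ τ ✗.
  V = {[46=47], [49]}: π^{-1}(V) = {46, 47, 49} ∉ τ ✗.
  V = {[48], [49]}: π^{-1}(V) = {48, 49} ∉ τ ✗.
  V = {[46=47], [48], [49]}: π^{-1}(V) = {46, 47, 48, 49} ∈ τ ✓.
Open sets in the quotient: τ_Q = {{}, {[46=47]}, {[46=47], [48], [49]}} (3 elements).


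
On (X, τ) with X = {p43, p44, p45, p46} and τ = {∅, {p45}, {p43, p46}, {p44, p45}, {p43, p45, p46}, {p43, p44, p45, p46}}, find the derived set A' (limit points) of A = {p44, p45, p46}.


A' = {p43, p44}

For each x ∈ X, list the open sets U ∈ τ with x ∈ U, then check whether U ∩ (A ∖ {x}) ≠ ∅ for every such U.
  x = p43: opens ∋ x are {p43, p46}, {p43, p45, p46}, {p43, p44, p45, p46}; each meets A ∖ {p43}, so x IS a limit point.
  x = p44: opens ∋ x are {p44, p45}, {p43, p44, p45, p46}; each meets A ∖ {p44}, so x IS a limit point.
  x = p45: open {p45} ∋ x has {p45} ∩ (A ∖ {p45}) = ∅, so x is NOT a limit point.
  x = p46: open {p43, p46} ∋ x has {p43, p46} ∩ (A ∖ {p46}) = ∅, so x is NOT a limit point.
Collecting: A' = {p43, p44}.


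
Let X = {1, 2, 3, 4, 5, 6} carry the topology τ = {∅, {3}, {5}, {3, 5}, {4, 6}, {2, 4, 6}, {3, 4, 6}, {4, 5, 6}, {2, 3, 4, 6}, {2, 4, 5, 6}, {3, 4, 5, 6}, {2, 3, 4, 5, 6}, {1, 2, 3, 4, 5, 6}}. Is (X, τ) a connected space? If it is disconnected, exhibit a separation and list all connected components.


(X, τ) is connected.

Find clopen sets (U ∈ τ with X ∖ U ∈ τ):
  U = ∅, X ∖ U = {1, 2, 3, 4, 5, 6} — both open, so U is clopen.
  U = {1, 2, 3, 4, 5, 6}, X ∖ U = ∅ — both open, so U is clopen.
Only trivial clopens (∅ and X) exist, so (X, τ) is connected.
Compute connected components by grouping points that agree on all clopens:
  component: {1, 2, 3, 4, 5, 6}


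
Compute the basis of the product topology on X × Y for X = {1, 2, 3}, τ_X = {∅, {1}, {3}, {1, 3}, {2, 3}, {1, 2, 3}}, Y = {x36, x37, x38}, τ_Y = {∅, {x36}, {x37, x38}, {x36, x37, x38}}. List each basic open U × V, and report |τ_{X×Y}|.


Basis B = {∅ × ∅, {1} × {x36}, {3} × {x36}, {1, 3} × {x36}, {1} × {x37, x38}, {2, 3} × {x36}, {3} × {x37, x38}, {1} × {x36, x37, x38}, {1, 2, 3} × {x36}, {3} × {x36, x37, x38}, {1, 3} × {x37, x38}, {2, 3} × {x37, x38}, {1, 3} × {x36, x37, x38}, {1, 2, 3} × {x37, x38}, {2, 3} × {x36, x37, x38}, {1, 2, 3} × {x36, x37, x38}}; |τ_{X×Y}| = 36.

Enumerate products U × V with U ∈ τ_X, V ∈ τ_Y (deduplicated):
  ∅ × ∅ = {} (∅)
  {1} × {x36} = {(1,x36)}
  {3} × {x36} = {(3,x36)}
  {1, 3} × {x36} = {(1,x36), (3,x36)}
  {1} × {x37, x38} = {(1,x37), (1,x38)}
  {2, 3} × {x36} = {(2,x36), (3,x36)}
  {3} × {x37, x38} = {(3,x37), (3,x38)}
  {1} × {x36, x37, x38} = {(1,x36), (1,x37), (1,x38)}
  {1, 2, 3} × {x36} = {(1,x36), (2,x36), (3,x36)}
  {3} × {x36, x37, x38} = {(3,x36), (3,x37), (3,x38)}
  {1, 3} × {x37, x38} = {(1,x37), (1,x38), (3,x37), (3,x38)}
  {2, 3} × {x37, x38} = {(2,x37), (2,x38), (3,x37), (3,x38)}
  {1, 3} × {x36, x37, x38} = {(1,x36), (1,x37), (1,x38), (3,x36), (3,x37), (3,x38)}
  {1, 2, 3} × {x37, x38} = {(1,x37), (1,x38), (2,x37), (2,x38), (3,x37), (3,x38)}
  {2, 3} × {x36, x37, x38} = {(2,x36), (2,x37), (2,x38), (3,x36), (3,x37), (3,x38)}
  {1, 2, 3} × {x36, x37, x38} = {(1,x36), (1,x37), (1,x38), (2,x36), (2,x37), (2,x38), (3,x36), (3,x37), (3,x38)}
These 16 distinct sets form the basis B.
Close under arbitrary unions to get τ_{X×Y}; counting gives |τ_{X×Y}| = 36.


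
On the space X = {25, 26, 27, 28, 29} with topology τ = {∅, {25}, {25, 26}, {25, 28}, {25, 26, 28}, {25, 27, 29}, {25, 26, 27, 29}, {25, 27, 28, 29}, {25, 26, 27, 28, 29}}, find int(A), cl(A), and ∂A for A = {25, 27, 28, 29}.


int(A) = {25, 27, 28, 29}, cl(A) = {25, 26, 27, 28, 29}, ∂A = {26}.

Closed sets in (X, τ) are complements of opens:
  closed(X, τ) = {∅, {26}, {28}, {26, 28}, {27, 29}, {26, 27, 29}, {27, 28, 29}, {26, 27, 28, 29}, {25, 26, 27, 28, 29}}.
int(A) = ⋃ {U ∈ τ : U ⊆ A}. Opens contained in A: ∅, {25}, {25, 28}, {25, 27, 29}, {25, 27, 28, 29}.
Taking the union of these: int(A) = {25, 27, 28, 29}.
cl(A) = ⋂ {C closed : A ⊆ C}. Closed sets containing A: {25, 26, 27, 28, 29}.
Intersecting these: cl(A) = {25, 26, 27, 28, 29}.
∂A = cl(A) ∖ int(A) = {25, 26, 27, 28, 29} ∖ {25, 27, 28, 29} = {26}.


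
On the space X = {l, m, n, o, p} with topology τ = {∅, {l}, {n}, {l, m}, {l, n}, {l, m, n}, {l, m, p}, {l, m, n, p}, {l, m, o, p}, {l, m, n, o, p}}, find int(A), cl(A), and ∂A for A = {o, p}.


int(A) = ∅, cl(A) = {o, p}, ∂A = {o, p}.

Closed sets in (X, τ) are complements of opens:
  closed(X, τ) = {∅, {n}, {o}, {n, o}, {o, p}, {m, o, p}, {n, o, p}, {l, m, o, p}, {m, n, o, p}, {l, m, n, o, p}}.
int(A) = ⋃ {U ∈ τ : U ⊆ A}. Opens contained in A: ∅.
Taking the union of these: int(A) = ∅.
cl(A) = ⋂ {C closed : A ⊆ C}. Closed sets containing A: {o, p}, {m, o, p}, {n, o, p}, {l, m, o, p}, {m, n, o, p}, {l, m, n, o, p}.
Intersecting these: cl(A) = {o, p}.
∂A = cl(A) ∖ int(A) = {o, p} ∖ ∅ = {o, p}.


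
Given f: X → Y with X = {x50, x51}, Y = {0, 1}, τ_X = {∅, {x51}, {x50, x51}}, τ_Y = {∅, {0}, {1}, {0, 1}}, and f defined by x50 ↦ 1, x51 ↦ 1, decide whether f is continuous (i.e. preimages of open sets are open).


f IS continuous.

Compute f^{-1}(U) for each U ∈ τ_Y:
  U = ∅: f^{-1}(U) = ∅ ∈ τ_X ✓.
  U = {0}: f^{-1}(U) = ∅ ∈ τ_X ✓.
  U = {1}: f^{-1}(U) = {x50, x51} ∈ τ_X ✓.
  U = {0, 1}: f^{-1}(U) = {x50, x51} ∈ τ_X ✓.
Every preimage lies in τ_X, so f IS continuous.


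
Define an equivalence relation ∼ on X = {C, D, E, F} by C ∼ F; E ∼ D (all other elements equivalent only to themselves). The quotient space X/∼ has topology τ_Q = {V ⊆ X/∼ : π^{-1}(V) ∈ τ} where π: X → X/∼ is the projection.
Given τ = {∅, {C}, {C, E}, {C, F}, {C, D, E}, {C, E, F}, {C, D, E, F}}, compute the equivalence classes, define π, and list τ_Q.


X/∼ = {[C=F], [D=E]}; |τ_Q| = 3.

Equivalence classes: [C=F], [D=E].
Quotient map π: X → X/∼ sends C ↦ [C=F], D ↦ [D=E], E ↦ [D=E], F ↦ [C=F].
For each subset V ⊆ X/∼, compute π^{-1}(V) ⊆ X and check whether π^{-1}(V) ∈ τ. V is open in τ_Q iff π^{-1}(V) ∈ τ.
  V = {}: π^{-1}(V) = ∅ ∈ τ ✓.
  V = {[C=F]}: π^{-1}(V) = {C, F} ∈ τ ✓.
  V = {[D=E]}: π^{-1}(V) = {D, E} ∉ τ ✗.
  V = {[C=F], [D=E]}: π^{-1}(V) = {C, D, E, F} ∈ τ ✓.
Open sets in the quotient: τ_Q = {{}, {[C=F]}, {[C=F], [D=E]}} (3 elements).


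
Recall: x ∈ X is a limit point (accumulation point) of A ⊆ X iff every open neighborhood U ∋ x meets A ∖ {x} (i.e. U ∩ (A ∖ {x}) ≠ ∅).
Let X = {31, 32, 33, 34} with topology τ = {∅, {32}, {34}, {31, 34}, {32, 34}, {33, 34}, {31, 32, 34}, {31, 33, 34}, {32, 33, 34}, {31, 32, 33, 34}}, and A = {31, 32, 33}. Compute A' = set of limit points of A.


A' = ∅

For each x ∈ X, list the open sets U ∈ τ with x ∈ U, then check whether U ∩ (A ∖ {x}) ≠ ∅ for every such U.
  x = 31: open {31, 34} ∋ x has {31, 34} ∩ (A ∖ {31}) = ∅, so x is NOT a limit point.
  x = 32: open {32} ∋ x has {32} ∩ (A ∖ {32}) = ∅, so x is NOT a limit point.
  x = 33: open {33, 34} ∋ x has {33, 34} ∩ (A ∖ {33}) = ∅, so x is NOT a limit point.
  x = 34: open {34} ∋ x has {34} ∩ (A ∖ {34}) = ∅, so x is NOT a limit point.
Collecting: A' = ∅.


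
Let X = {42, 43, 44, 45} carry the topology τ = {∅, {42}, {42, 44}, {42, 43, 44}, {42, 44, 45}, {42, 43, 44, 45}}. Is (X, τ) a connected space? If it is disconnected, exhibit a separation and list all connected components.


(X, τ) is connected.

Find clopen sets (U ∈ τ with X ∖ U ∈ τ):
  U = ∅, X ∖ U = {42, 43, 44, 45} — both open, so U is clopen.
  U = {42, 43, 44, 45}, X ∖ U = ∅ — both open, so U is clopen.
Only trivial clopens (∅ and X) exist, so (X, τ) is connected.
Compute connected components by grouping points that agree on all clopens:
  component: {42, 43, 44, 45}


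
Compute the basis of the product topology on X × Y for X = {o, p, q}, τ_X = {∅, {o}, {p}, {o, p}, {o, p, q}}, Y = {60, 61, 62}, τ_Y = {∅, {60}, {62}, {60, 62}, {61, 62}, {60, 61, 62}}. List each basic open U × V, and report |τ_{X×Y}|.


Basis B = {∅ × ∅, {o} × {60}, {o} × {62}, {p} × {60}, {p} × {62}, {o} × {60, 62}, {o, p} × {60}, {o} × {61, 62}, {o, p} × {62}, {p} × {60, 62}, {p} × {61, 62}, {o} × {60, 61, 62}, {o, p, q} × {60}, {o, p, q} × {62}, {p} × {60, 61, 62}, {o, p} × {60, 62}, {o, p} × {61, 62}, {o, p} × {60, 61, 62}, {o, p, q} × {60, 62}, {o, p, q} × {61, 62}, {o, p, q} × {60, 61, 62}}; |τ_{X×Y}| = 70.

Enumerate products U × V with U ∈ τ_X, V ∈ τ_Y (deduplicated):
  ∅ × ∅ = {} (∅)
  {o} × {60} = {(o,60)}
  {o} × {62} = {(o,62)}
  {p} × {60} = {(p,60)}
  {p} × {62} = {(p,62)}
  {o} × {60, 62} = {(o,60), (o,62)}
  {o, p} × {60} = {(o,60), (p,60)}
  {o} × {61, 62} = {(o,61), (o,62)}
  {o, p} × {62} = {(o,62), (p,62)}
  {p} × {60, 62} = {(p,60), (p,62)}
  {p} × {61, 62} = {(p,61), (p,62)}
  {o} × {60, 61, 62} = {(o,60), (o,61), (o,62)}
  {o, p, q} × {60} = {(o,60), (p,60), (q,60)}
  {o, p, q} × {62} = {(o,62), (p,62), (q,62)}
  {p} × {60, 61, 62} = {(p,60), (p,61), (p,62)}
  {o, p} × {60, 62} = {(o,60), (o,62), (p,60), (p,62)}
  {o, p} × {61, 62} = {(o,61), (o,62), (p,61), (p,62)}
  {o, p} × {60, 61, 62} = {(o,60), (o,61), (o,62), (p,60), (p,61), (p,62)}
  {o, p, q} × {60, 62} = {(o,60), (o,62), (p,60), (p,62), (q,60), (q,62)}
  {o, p, q} × {61, 62} = {(o,61), (o,62), (p,61), (p,62), (q,61), (q,62)}
  {o, p, q} × {60, 61, 62} = {(o,60), (o,61), (o,62), (p,60), (p,61), (p,62), (q,60), (q,61), (q,62)}
These 21 distinct sets form the basis B.
Close under arbitrary unions to get τ_{X×Y}; counting gives |τ_{X×Y}| = 70.


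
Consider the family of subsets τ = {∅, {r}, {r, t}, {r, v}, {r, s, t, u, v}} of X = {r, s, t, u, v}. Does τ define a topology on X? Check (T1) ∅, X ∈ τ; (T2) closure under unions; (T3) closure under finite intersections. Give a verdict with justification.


τ is NOT a topology on X.

Axiom (T1): ∅ ∈ τ? Yes; X ∈ τ? Yes.
Axiom (T2/T3): check pairwise unions and intersections of members of τ.
Counterexample for (T2): {r, t} ∪ {r, v} = {r, t, v} ∉ τ. Therefore τ is NOT a topology.


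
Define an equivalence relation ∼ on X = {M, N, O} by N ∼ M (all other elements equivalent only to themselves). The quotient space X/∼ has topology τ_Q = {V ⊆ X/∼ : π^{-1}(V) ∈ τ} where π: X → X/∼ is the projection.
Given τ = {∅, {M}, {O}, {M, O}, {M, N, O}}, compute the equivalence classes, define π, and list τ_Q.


X/∼ = {[M=N], [O]}; |τ_Q| = 3.

Equivalence classes: [M=N], [O].
Quotient map π: X → X/∼ sends M ↦ [M=N], N ↦ [M=N], O ↦ [O].
For each subset V ⊆ X/∼, compute π^{-1}(V) ⊆ X and check whether π^{-1}(V) ∈ τ. V is open in τ_Q iff π^{-1}(V) ∈ τ.
  V = {}: π^{-1}(V) = ∅ ∈ τ ✓.
  V = {[M=N]}: π^{-1}(V) = {M, N} ∉ τ ✗.
  V = {[O]}: π^{-1}(V) = {O} ∈ τ ✓.
  V = {[M=N], [O]}: π^{-1}(V) = {M, N, O} ∈ τ ✓.
Open sets in the quotient: τ_Q = {{}, {[O]}, {[M=N], [O]}} (3 elements).


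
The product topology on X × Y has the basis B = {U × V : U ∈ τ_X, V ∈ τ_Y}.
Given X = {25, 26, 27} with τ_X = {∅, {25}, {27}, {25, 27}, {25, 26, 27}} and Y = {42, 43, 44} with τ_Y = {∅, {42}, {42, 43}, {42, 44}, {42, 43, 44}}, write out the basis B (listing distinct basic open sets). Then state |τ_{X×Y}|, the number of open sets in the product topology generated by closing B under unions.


Basis B = {∅ × ∅, {25} × {42}, {27} × {42}, {25} × {42, 43}, {25} × {42, 44}, {25, 27} × {42}, {27} × {42, 43}, {27} × {42, 44}, {25} × {42, 43, 44}, {25, 26, 27} × {42}, {27} × {42, 43, 44}, {25, 27} × {42, 43}, {25, 27} × {42, 44}, {25, 27} × {42, 43, 44}, {25, 26, 27} × {42, 43}, {25, 26, 27} × {42, 44}, {25, 26, 27} × {42, 43, 44}}; |τ_{X×Y}| = 50.

Enumerate products U × V with U ∈ τ_X, V ∈ τ_Y (deduplicated):
  ∅ × ∅ = {} (∅)
  {25} × {42} = {(25,42)}
  {27} × {42} = {(27,42)}
  {25} × {42, 43} = {(25,42), (25,43)}
  {25} × {42, 44} = {(25,42), (25,44)}
  {25, 27} × {42} = {(25,42), (27,42)}
  {27} × {42, 43} = {(27,42), (27,43)}
  {27} × {42, 44} = {(27,42), (27,44)}
  {25} × {42, 43, 44} = {(25,42), (25,43), (25,44)}
  {25, 26, 27} × {42} = {(25,42), (26,42), (27,42)}
  {27} × {42, 43, 44} = {(27,42), (27,43), (27,44)}
  {25, 27} × {42, 43} = {(25,42), (25,43), (27,42), (27,43)}
  {25, 27} × {42, 44} = {(25,42), (25,44), (27,42), (27,44)}
  {25, 27} × {42, 43, 44} = {(25,42), (25,43), (25,44), (27,42), (27,43), (27,44)}
  {25, 26, 27} × {42, 43} = {(25,42), (25,43), (26,42), (26,43), (27,42), (27,43)}
  {25, 26, 27} × {42, 44} = {(25,42), (25,44), (26,42), (26,44), (27,42), (27,44)}
  {25, 26, 27} × {42, 43, 44} = {(25,42), (25,43), (25,44), (26,42), (26,43), (26,44), (27,42), (27,43), (27,44)}
These 17 distinct sets form the basis B.
Close under arbitrary unions to get τ_{X×Y}; counting gives |τ_{X×Y}| = 50.


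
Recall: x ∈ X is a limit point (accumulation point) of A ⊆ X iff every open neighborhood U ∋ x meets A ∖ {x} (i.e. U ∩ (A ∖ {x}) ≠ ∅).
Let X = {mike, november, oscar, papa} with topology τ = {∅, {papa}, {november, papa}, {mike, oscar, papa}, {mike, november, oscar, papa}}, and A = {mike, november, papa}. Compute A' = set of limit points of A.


A' = {mike, november, oscar}

For each x ∈ X, list the open sets U ∈ τ with x ∈ U, then check whether U ∩ (A ∖ {x}) ≠ ∅ for every such U.
  x = mike: opens ∋ x are {mike, oscar, papa}, {mike, november, oscar, papa}; each meets A ∖ {mike}, so x IS a limit point.
  x = november: opens ∋ x are {november, papa}, {mike, november, oscar, papa}; each meets A ∖ {november}, so x IS a limit point.
  x = oscar: opens ∋ x are {mike, oscar, papa}, {mike, november, oscar, papa}; each meets A ∖ {oscar}, so x IS a limit point.
  x = papa: open {papa} ∋ x has {papa} ∩ (A ∖ {papa}) = ∅, so x is NOT a limit point.
Collecting: A' = {mike, november, oscar}.


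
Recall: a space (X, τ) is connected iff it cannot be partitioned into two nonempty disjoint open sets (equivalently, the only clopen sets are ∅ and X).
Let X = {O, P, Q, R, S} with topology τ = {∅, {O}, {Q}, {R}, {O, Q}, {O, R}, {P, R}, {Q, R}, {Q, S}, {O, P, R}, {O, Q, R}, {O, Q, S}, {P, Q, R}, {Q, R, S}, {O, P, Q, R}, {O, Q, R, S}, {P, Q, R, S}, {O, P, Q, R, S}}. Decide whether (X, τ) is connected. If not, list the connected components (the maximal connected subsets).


(X, τ) is disconnected; components = [{O}, {P, R}, {Q, S}].

Find clopen sets (U ∈ τ with X ∖ U ∈ τ):
  U = ∅, X ∖ U = {O, P, Q, R, S} — both open, so U is clopen.
  U = {O}, X ∖ U = {P, Q, R, S} — both open, so U is clopen.
  U = {P, R}, X ∖ U = {O, Q, S} — both open, so U is clopen.
  U = {Q, S}, X ∖ U = {O, P, R} — both open, so U is clopen.
  U = {O, P, R}, X ∖ U = {Q, S} — both open, so U is clopen.
  U = {O, Q, S}, X ∖ U = {P, R} — both open, so U is clopen.
  U = {P, Q, R, S}, X ∖ U = {O} — both open, so U is clopen.
  U = {O, P, Q, R, S}, X ∖ U = ∅ — both open, so U is clopen.
Nontrivial clopen(s) exist: e.g. {O, P, R}. So (X, τ) is disconnected.
Compute connected components by grouping points that agree on all clopens:
  component: {O}
  component: {P, R}
  component: {Q, S}


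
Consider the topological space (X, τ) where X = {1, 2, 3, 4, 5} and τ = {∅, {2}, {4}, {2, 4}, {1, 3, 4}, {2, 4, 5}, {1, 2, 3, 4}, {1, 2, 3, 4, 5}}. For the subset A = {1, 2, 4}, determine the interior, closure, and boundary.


int(A) = {2, 4}, cl(A) = {1, 2, 3, 4, 5}, ∂A = {1, 3, 5}.

Closed sets in (X, τ) are complements of opens:
  closed(X, τ) = {∅, {5}, {1, 3}, {2, 5}, {1, 3, 5}, {1, 2, 3, 5}, {1, 3, 4, 5}, {1, 2, 3, 4, 5}}.
int(A) = ⋃ {U ∈ τ : U ⊆ A}. Opens contained in A: ∅, {2}, {4}, {2, 4}.
Taking the union of these: int(A) = {2, 4}.
cl(A) = ⋂ {C closed : A ⊆ C}. Closed sets containing A: {1, 2, 3, 4, 5}.
Intersecting these: cl(A) = {1, 2, 3, 4, 5}.
∂A = cl(A) ∖ int(A) = {1, 2, 3, 4, 5} ∖ {2, 4} = {1, 3, 5}.


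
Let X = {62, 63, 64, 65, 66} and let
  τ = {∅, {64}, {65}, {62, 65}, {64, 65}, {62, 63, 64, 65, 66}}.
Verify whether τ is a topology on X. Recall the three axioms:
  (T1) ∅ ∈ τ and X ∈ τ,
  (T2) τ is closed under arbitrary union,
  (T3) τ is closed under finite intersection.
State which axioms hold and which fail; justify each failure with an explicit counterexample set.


τ is NOT a topology on X.

Axiom (T1): ∅ ∈ τ? Yes; X ∈ τ? Yes.
Axiom (T2/T3): check pairwise unions and intersections of members of τ.
Counterexample for (T2): {64} ∪ {62, 65} = {62, 64, 65} ∉ τ. Therefore τ is NOT a topology.


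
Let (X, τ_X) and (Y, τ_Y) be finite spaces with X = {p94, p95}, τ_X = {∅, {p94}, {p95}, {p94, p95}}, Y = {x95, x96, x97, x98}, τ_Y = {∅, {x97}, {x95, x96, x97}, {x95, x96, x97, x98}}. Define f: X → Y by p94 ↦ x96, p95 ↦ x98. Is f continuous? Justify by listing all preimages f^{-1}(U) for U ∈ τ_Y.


f IS continuous.

Compute f^{-1}(U) for each U ∈ τ_Y:
  U = ∅: f^{-1}(U) = ∅ ∈ τ_X ✓.
  U = {x97}: f^{-1}(U) = ∅ ∈ τ_X ✓.
  U = {x95, x96, x97}: f^{-1}(U) = {p94} ∈ τ_X ✓.
  U = {x95, x96, x97, x98}: f^{-1}(U) = {p94, p95} ∈ τ_X ✓.
Every preimage lies in τ_X, so f IS continuous.


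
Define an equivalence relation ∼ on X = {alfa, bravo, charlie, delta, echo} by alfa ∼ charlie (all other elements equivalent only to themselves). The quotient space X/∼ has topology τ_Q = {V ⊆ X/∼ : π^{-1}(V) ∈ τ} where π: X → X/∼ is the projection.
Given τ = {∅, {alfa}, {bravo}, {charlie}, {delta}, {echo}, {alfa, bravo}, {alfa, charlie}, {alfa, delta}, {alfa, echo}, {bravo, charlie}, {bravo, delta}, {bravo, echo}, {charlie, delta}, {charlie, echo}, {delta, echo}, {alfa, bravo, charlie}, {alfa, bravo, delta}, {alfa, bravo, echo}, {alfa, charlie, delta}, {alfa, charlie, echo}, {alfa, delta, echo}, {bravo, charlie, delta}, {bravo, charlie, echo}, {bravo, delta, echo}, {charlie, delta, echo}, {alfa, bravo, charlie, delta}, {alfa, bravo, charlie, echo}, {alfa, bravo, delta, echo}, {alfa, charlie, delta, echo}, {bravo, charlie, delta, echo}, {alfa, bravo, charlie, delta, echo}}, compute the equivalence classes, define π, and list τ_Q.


X/∼ = {[alfa=charlie], [bravo], [delta], [echo]}; |τ_Q| = 16.

Equivalence classes: [alfa=charlie], [bravo], [delta], [echo].
Quotient map π: X → X/∼ sends alfa ↦ [alfa=charlie], bravo ↦ [bravo], charlie ↦ [alfa=charlie], delta ↦ [delta], echo ↦ [echo].
For each subset V ⊆ X/∼, compute π^{-1}(V) ⊆ X and check whether π^{-1}(V) ∈ τ. V is open in τ_Q iff π^{-1}(V) ∈ τ.
  V = {}: π^{-1}(V) = ∅ ∈ τ ✓.
  V = {[alfa=charlie]}: π^{-1}(V) = {alfa, charlie} ∈ τ ✓.
  V = {[bravo]}: π^{-1}(V) = {bravo} ∈ τ ✓.
  V = {[alfa=charlie], [bravo]}: π^{-1}(V) = {alfa, bravo, charlie} ∈ τ ✓.
  V = {[delta]}: π^{-1}(V) = {delta} ∈ τ ✓.
  V = {[alfa=charlie], [delta]}: π^{-1}(V) = {alfa, charlie, delta} ∈ τ ✓.
  V = {[bravo], [delta]}: π^{-1}(V) = {bravo, delta} ∈ τ ✓.
  V = {[alfa=charlie], [bravo], [delta]}: π^{-1}(V) = {alfa, bravo, charlie, delta} ∈ τ ✓.
  V = {[echo]}: π^{-1}(V) = {echo} ∈ τ ✓.
  V = {[alfa=charlie], [echo]}: π^{-1}(V) = {alfa, charlie, echo} ∈ τ ✓.
  V = {[bravo], [echo]}: π^{-1}(V) = {bravo, echo} ∈ τ ✓.
  V = {[alfa=charlie], [bravo], [echo]}: π^{-1}(V) = {alfa, bravo, charlie, echo} ∈ τ ✓.
  V = {[delta], [echo]}: π^{-1}(V) = {delta, echo} ∈ τ ✓.
  V = {[alfa=charlie], [delta], [echo]}: π^{-1}(V) = {alfa, charlie, delta, echo} ∈ τ ✓.
  V = {[bravo], [delta], [echo]}: π^{-1}(V) = {bravo, delta, echo} ∈ τ ✓.
  V = {[alfa=charlie], [bravo], [delta], [echo]}: π^{-1}(V) = {alfa, bravo, charlie, delta, echo} ∈ τ ✓.
Open sets in the quotient: τ_Q = {{}, {[alfa=charlie]}, {[bravo]}, {[alfa=charlie], [bravo]}, {[delta]}, {[alfa=charlie], [delta]}, {[bravo], [delta]}, {[alfa=charlie], [bravo], [delta]}, {[echo]}, {[alfa=charlie], [echo]}, {[bravo], [echo]}, {[alfa=charlie], [bravo], [echo]}, {[delta], [echo]}, {[alfa=charlie], [delta], [echo]}, {[bravo], [delta], [echo]}, {[alfa=charlie], [bravo], [delta], [echo]}} (16 elements).


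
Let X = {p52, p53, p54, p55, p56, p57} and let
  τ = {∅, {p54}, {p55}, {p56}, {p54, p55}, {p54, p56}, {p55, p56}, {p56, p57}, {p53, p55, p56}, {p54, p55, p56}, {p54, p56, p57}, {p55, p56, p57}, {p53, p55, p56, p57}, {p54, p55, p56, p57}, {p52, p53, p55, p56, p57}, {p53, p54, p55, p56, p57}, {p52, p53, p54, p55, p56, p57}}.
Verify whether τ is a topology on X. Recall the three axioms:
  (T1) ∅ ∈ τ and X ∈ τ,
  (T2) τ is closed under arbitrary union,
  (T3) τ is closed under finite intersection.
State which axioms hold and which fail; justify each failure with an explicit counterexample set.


τ is NOT a topology on X.

Axiom (T1): ∅ ∈ τ? Yes; X ∈ τ? Yes.
Axiom (T2/T3): check pairwise unions and intersections of members of τ.
Counterexample for (T2): {p54} ∪ {p53, p55, p56} = {p53, p54, p55, p56} ∉ τ. Therefore τ is NOT a topology.


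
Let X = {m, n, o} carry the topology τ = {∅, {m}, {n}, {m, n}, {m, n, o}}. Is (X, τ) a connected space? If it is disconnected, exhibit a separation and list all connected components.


(X, τ) is connected.

Find clopen sets (U ∈ τ with X ∖ U ∈ τ):
  U = ∅, X ∖ U = {m, n, o} — both open, so U is clopen.
  U = {m, n, o}, X ∖ U = ∅ — both open, so U is clopen.
Only trivial clopens (∅ and X) exist, so (X, τ) is connected.
Compute connected components by grouping points that agree on all clopens:
  component: {m, n, o}


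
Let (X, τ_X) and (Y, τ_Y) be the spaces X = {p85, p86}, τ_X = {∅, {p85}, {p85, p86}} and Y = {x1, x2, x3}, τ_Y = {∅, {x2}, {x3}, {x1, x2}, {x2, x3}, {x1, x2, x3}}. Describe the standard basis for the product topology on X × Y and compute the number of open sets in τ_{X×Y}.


Basis B = {∅ × ∅, {p85} × {x2}, {p85} × {x3}, {p85} × {x1, x2}, {p85} × {x2, x3}, {p85, p86} × {x2}, {p85, p86} × {x3}, {p85} × {x1, x2, x3}, {p85, p86} × {x1, x2}, {p85, p86} × {x2, x3}, {p85, p86} × {x1, x2, x3}}; |τ_{X×Y}| = 18.

Enumerate products U × V with U ∈ τ_X, V ∈ τ_Y (deduplicated):
  ∅ × ∅ = {} (∅)
  {p85} × {x2} = {(p85,x2)}
  {p85} × {x3} = {(p85,x3)}
  {p85} × {x1, x2} = {(p85,x1), (p85,x2)}
  {p85} × {x2, x3} = {(p85,x2), (p85,x3)}
  {p85, p86} × {x2} = {(p85,x2), (p86,x2)}
  {p85, p86} × {x3} = {(p85,x3), (p86,x3)}
  {p85} × {x1, x2, x3} = {(p85,x1), (p85,x2), (p85,x3)}
  {p85, p86} × {x1, x2} = {(p85,x1), (p85,x2), (p86,x1), (p86,x2)}
  {p85, p86} × {x2, x3} = {(p85,x2), (p85,x3), (p86,x2), (p86,x3)}
  {p85, p86} × {x1, x2, x3} = {(p85,x1), (p85,x2), (p85,x3), (p86,x1), (p86,x2), (p86,x3)}
These 11 distinct sets form the basis B.
Close under arbitrary unions to get τ_{X×Y}; counting gives |τ_{X×Y}| = 18.


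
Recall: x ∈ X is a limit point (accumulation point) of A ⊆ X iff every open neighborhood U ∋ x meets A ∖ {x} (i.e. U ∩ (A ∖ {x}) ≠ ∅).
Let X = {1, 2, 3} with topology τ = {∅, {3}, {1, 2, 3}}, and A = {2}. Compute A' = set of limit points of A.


A' = {1}

For each x ∈ X, list the open sets U ∈ τ with x ∈ U, then check whether U ∩ (A ∖ {x}) ≠ ∅ for every such U.
  x = 1: opens ∋ x are {1, 2, 3}; each meets A ∖ {1}, so x IS a limit point.
  x = 2: open {1, 2, 3} ∋ x has {1, 2, 3} ∩ (A ∖ {2}) = ∅, so x is NOT a limit point.
  x = 3: open {3} ∋ x has {3} ∩ (A ∖ {3}) = ∅, so x is NOT a limit point.
Collecting: A' = {1}.


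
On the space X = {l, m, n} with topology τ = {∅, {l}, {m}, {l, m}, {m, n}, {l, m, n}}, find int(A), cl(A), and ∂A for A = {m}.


int(A) = {m}, cl(A) = {m, n}, ∂A = {n}.

Closed sets in (X, τ) are complements of opens:
  closed(X, τ) = {∅, {l}, {n}, {l, n}, {m, n}, {l, m, n}}.
int(A) = ⋃ {U ∈ τ : U ⊆ A}. Opens contained in A: ∅, {m}.
Taking the union of these: int(A) = {m}.
cl(A) = ⋂ {C closed : A ⊆ C}. Closed sets containing A: {m, n}, {l, m, n}.
Intersecting these: cl(A) = {m, n}.
∂A = cl(A) ∖ int(A) = {m, n} ∖ {m} = {n}.


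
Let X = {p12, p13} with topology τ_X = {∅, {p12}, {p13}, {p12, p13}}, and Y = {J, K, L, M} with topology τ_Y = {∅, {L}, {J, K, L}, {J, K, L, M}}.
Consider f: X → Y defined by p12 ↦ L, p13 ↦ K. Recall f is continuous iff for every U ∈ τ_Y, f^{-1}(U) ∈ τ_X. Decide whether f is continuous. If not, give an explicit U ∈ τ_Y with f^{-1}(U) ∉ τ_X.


f IS continuous.

Compute f^{-1}(U) for each U ∈ τ_Y:
  U = ∅: f^{-1}(U) = ∅ ∈ τ_X ✓.
  U = {L}: f^{-1}(U) = {p12} ∈ τ_X ✓.
  U = {J, K, L}: f^{-1}(U) = {p12, p13} ∈ τ_X ✓.
  U = {J, K, L, M}: f^{-1}(U) = {p12, p13} ∈ τ_X ✓.
Every preimage lies in τ_X, so f IS continuous.


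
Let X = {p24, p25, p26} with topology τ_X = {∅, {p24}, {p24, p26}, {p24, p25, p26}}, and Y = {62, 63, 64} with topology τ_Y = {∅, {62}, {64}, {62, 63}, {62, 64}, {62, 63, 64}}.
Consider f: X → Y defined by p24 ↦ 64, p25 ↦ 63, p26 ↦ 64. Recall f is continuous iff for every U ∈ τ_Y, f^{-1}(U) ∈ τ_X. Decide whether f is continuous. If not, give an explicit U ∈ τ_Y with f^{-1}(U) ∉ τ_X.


f is NOT continuous.

Compute f^{-1}(U) for each U ∈ τ_Y:
  U = ∅: f^{-1}(U) = ∅ ∈ τ_X ✓.
  U = {62}: f^{-1}(U) = ∅ ∈ τ_X ✓.
  U = {64}: f^{-1}(U) = {p24, p26} ∈ τ_X ✓.
  U = {62, 63}: f^{-1}(U) = {p25} ∉ τ_X ✗.
  U = {62, 64}: f^{-1}(U) = {p24, p26} ∈ τ_X ✓.
  U = {62, 63, 64}: f^{-1}(U) = {p24, p25, p26} ∈ τ_X ✓.
Found U = {62, 63} with f^{-1}(U) = {p25} not in τ_X. Therefore f is NOT continuous.


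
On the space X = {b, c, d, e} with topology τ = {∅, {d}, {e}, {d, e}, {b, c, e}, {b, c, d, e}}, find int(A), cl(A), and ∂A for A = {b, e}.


int(A) = {e}, cl(A) = {b, c, e}, ∂A = {b, c}.

Closed sets in (X, τ) are complements of opens:
  closed(X, τ) = {∅, {d}, {b, c}, {b, c, d}, {b, c, e}, {b, c, d, e}}.
int(A) = ⋃ {U ∈ τ : U ⊆ A}. Opens contained in A: ∅, {e}.
Taking the union of these: int(A) = {e}.
cl(A) = ⋂ {C closed : A ⊆ C}. Closed sets containing A: {b, c, e}, {b, c, d, e}.
Intersecting these: cl(A) = {b, c, e}.
∂A = cl(A) ∖ int(A) = {b, c, e} ∖ {e} = {b, c}.


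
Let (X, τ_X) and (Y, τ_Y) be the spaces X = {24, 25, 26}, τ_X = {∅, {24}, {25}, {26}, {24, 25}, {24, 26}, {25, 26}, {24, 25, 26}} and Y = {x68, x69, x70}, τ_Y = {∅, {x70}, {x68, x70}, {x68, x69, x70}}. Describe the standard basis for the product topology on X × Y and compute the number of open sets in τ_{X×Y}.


Basis B = {∅ × ∅, {24} × {x70}, {25} × {x70}, {26} × {x70}, {24} × {x68, x70}, {24, 25} × {x70}, {24, 26} × {x70}, {25} × {x68, x70}, {25, 26} × {x70}, {26} × {x68, x70}, {24} × {x68, x69, x70}, {24, 25, 26} × {x70}, {25} × {x68, x69, x70}, {26} × {x68, x69, x70}, {24, 25} × {x68, x70}, {24, 26} × {x68, x70}, {25, 26} × {x68, x70}, {24, 25} × {x68, x69, x70}, {24, 26} × {x68, x69, x70}, {24, 25, 26} × {x68, x70}, {25, 26} × {x68, x69, x70}, {24, 25, 26} × {x68, x69, x70}}; |τ_{X×Y}| = 64.

Enumerate products U × V with U ∈ τ_X, V ∈ τ_Y (deduplicated):
  ∅ × ∅ = {} (∅)
  {24} × {x70} = {(24,x70)}
  {25} × {x70} = {(25,x70)}
  {26} × {x70} = {(26,x70)}
  {24} × {x68, x70} = {(24,x68), (24,x70)}
  {24, 25} × {x70} = {(24,x70), (25,x70)}
  {24, 26} × {x70} = {(24,x70), (26,x70)}
  {25} × {x68, x70} = {(25,x68), (25,x70)}
  {25, 26} × {x70} = {(25,x70), (26,x70)}
  {26} × {x68, x70} = {(26,x68), (26,x70)}
  {24} × {x68, x69, x70} = {(24,x68), (24,x69), (24,x70)}
  {24, 25, 26} × {x70} = {(24,x70), (25,x70), (26,x70)}
  {25} × {x68, x69, x70} = {(25,x68), (25,x69), (25,x70)}
  {26} × {x68, x69, x70} = {(26,x68), (26,x69), (26,x70)}
  {24, 25} × {x68, x70} = {(24,x68), (24,x70), (25,x68), (25,x70)}
  {24, 26} × {x68, x70} = {(24,x68), (24,x70), (26,x68), (26,x70)}
  {25, 26} × {x68, x70} = {(25,x68), (25,x70), (26,x68), (26,x70)}
  {24, 25} × {x68, x69, x70} = {(24,x68), (24,x69), (24,x70), (25,x68), (25,x69), (25,x70)}
  {24, 26} × {x68, x69, x70} = {(24,x68), (24,x69), (24,x70), (26,x68), (26,x69), (26,x70)}
  {24, 25, 26} × {x68, x70} = {(24,x68), (24,x70), (25,x68), (25,x70), (26,x68), (26,x70)}
  {25, 26} × {x68, x69, x70} = {(25,x68), (25,x69), (25,x70), (26,x68), (26,x69), (26,x70)}
  {24, 25, 26} × {x68, x69, x70} = {(24,x68), (24,x69), (24,x70), (25,x68), (25,x69), (25,x70), (26,x68), (26,x69), (26,x70)}
These 22 distinct sets form the basis B.
Close under arbitrary unions to get τ_{X×Y}; counting gives |τ_{X×Y}| = 64.


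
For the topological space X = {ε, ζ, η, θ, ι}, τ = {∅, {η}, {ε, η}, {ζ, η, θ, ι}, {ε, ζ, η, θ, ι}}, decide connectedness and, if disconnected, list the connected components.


(X, τ) is connected.

Find clopen sets (U ∈ τ with X ∖ U ∈ τ):
  U = ∅, X ∖ U = {ε, ζ, η, θ, ι} — both open, so U is clopen.
  U = {ε, ζ, η, θ, ι}, X ∖ U = ∅ — both open, so U is clopen.
Only trivial clopens (∅ and X) exist, so (X, τ) is connected.
Compute connected components by grouping points that agree on all clopens:
  component: {ε, ζ, η, θ, ι}


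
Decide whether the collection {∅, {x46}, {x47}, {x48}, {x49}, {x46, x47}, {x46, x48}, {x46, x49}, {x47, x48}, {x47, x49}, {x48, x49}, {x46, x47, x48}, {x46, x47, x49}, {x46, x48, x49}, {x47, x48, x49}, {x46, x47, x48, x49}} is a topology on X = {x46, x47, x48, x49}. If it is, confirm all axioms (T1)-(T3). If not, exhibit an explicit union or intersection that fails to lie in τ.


τ IS a topology on X.

Axiom (T1): ∅ ∈ τ? Yes; X ∈ τ? Yes.
Axiom (T2/T3): check pairwise unions and intersections of members of τ.
All pairwise intersections and unions checked — each lies in τ. Therefore τ satisfies (T1), (T2), (T3): it IS a topology on X.


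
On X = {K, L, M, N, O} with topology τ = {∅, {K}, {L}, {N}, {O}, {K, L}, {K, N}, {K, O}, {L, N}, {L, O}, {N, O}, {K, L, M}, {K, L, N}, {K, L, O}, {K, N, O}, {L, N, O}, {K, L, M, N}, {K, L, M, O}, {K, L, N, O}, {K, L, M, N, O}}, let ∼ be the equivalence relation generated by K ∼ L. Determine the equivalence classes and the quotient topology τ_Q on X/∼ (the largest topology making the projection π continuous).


X/∼ = {[K=L], [M], [N], [O]}; |τ_Q| = 12.

Equivalence classes: [K=L], [M], [N], [O].
Quotient map π: X → X/∼ sends K ↦ [K=L], L ↦ [K=L], M ↦ [M], N ↦ [N], O ↦ [O].
For each subset V ⊆ X/∼, compute π^{-1}(V) ⊆ X and check whether π^{-1}(V) ∈ τ. V is open in τ_Q iff π^{-1}(V) ∈ τ.
  V = {}: π^{-1}(V) = ∅ ∈ τ ✓.
  V = {[K=L]}: π^{-1}(V) = {K, L} ∈ τ ✓.
  V = {[M]}: π^{-1}(V) = {M} ∉ τ ✗.
  V = {[K=L], [M]}: π^{-1}(V) = {K, L, M} ∈ τ ✓.
  V = {[N]}: π^{-1}(V) = {N} ∈ τ ✓.
  V = {[K=L], [N]}: π^{-1}(V) = {K, L, N} ∈ τ ✓.
  V = {[M], [N]}: π^{-1}(V) = {M, N} ∉ τ ✗.
  V = {[K=L], [M], [N]}: π^{-1}(V) = {K, L, M, N} ∈ τ ✓.
  V = {[O]}: π^{-1}(V) = {O} ∈ τ ✓.
  V = {[K=L], [O]}: π^{-1}(V) = {K, L, O} ∈ τ ✓.
  V = {[M], [O]}: π^{-1}(V) = {M, O} ∉ τ ✗.
  V = {[K=L], [M], [O]}: π^{-1}(V) = {K, L, M, O} ∈ τ ✓.
  V = {[N], [O]}: π^{-1}(V) = {N, O} ∈ τ ✓.
  V = {[K=L], [N], [O]}: π^{-1}(V) = {K, L, N, O} ∈ τ ✓.
  V = {[M], [N], [O]}: π^{-1}(V) = {M, N, O} ∉ τ ✗.
  V = {[K=L], [M], [N], [O]}: π^{-1}(V) = {K, L, M, N, O} ∈ τ ✓.
Open sets in the quotient: τ_Q = {{}, {[K=L]}, {[K=L], [M]}, {[N]}, {[K=L], [N]}, {[K=L], [M], [N]}, {[O]}, {[K=L], [O]}, {[K=L], [M], [O]}, {[N], [O]}, {[K=L], [N], [O]}, {[K=L], [M], [N], [O]}} (12 elements).


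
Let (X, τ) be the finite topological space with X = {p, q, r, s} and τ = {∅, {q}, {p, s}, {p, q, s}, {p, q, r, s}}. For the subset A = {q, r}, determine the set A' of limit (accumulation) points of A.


A' = {r}

For each x ∈ X, list the open sets U ∈ τ with x ∈ U, then check whether U ∩ (A ∖ {x}) ≠ ∅ for every such U.
  x = p: open {p, s} ∋ x has {p, s} ∩ (A ∖ {p}) = ∅, so x is NOT a limit point.
  x = q: open {q} ∋ x has {q} ∩ (A ∖ {q}) = ∅, so x is NOT a limit point.
  x = r: opens ∋ x are {p, q, r, s}; each meets A ∖ {r}, so x IS a limit point.
  x = s: open {p, s} ∋ x has {p, s} ∩ (A ∖ {s}) = ∅, so x is NOT a limit point.
Collecting: A' = {r}.


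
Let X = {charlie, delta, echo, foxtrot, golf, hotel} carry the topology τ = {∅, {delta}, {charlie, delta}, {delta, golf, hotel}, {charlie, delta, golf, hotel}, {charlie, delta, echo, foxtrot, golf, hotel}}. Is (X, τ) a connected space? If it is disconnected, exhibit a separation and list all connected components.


(X, τ) is connected.

Find clopen sets (U ∈ τ with X ∖ U ∈ τ):
  U = ∅, X ∖ U = {charlie, delta, echo, foxtrot, golf, hotel} — both open, so U is clopen.
  U = {charlie, delta, echo, foxtrot, golf, hotel}, X ∖ U = ∅ — both open, so U is clopen.
Only trivial clopens (∅ and X) exist, so (X, τ) is connected.
Compute connected components by grouping points that agree on all clopens:
  component: {charlie, delta, echo, foxtrot, golf, hotel}


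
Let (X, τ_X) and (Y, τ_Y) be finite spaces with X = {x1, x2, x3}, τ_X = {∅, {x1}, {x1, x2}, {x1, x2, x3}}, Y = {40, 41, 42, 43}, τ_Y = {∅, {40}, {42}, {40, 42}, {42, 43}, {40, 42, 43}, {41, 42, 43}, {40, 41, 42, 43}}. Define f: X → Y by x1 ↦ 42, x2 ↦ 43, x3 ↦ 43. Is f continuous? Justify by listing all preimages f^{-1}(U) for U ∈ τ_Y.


f IS continuous.

Compute f^{-1}(U) for each U ∈ τ_Y:
  U = ∅: f^{-1}(U) = ∅ ∈ τ_X ✓.
  U = {40}: f^{-1}(U) = ∅ ∈ τ_X ✓.
  U = {42}: f^{-1}(U) = {x1} ∈ τ_X ✓.
  U = {40, 42}: f^{-1}(U) = {x1} ∈ τ_X ✓.
  U = {42, 43}: f^{-1}(U) = {x1, x2, x3} ∈ τ_X ✓.
  U = {40, 42, 43}: f^{-1}(U) = {x1, x2, x3} ∈ τ_X ✓.
  U = {41, 42, 43}: f^{-1}(U) = {x1, x2, x3} ∈ τ_X ✓.
  U = {40, 41, 42, 43}: f^{-1}(U) = {x1, x2, x3} ∈ τ_X ✓.
Every preimage lies in τ_X, so f IS continuous.


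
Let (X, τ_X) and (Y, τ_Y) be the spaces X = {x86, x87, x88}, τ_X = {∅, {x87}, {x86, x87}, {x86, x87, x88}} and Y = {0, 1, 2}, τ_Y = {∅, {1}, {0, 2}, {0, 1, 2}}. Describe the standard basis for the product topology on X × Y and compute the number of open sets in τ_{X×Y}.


Basis B = {∅ × ∅, {x87} × {1}, {x86, x87} × {1}, {x87} × {0, 2}, {x86, x87, x88} × {1}, {x87} × {0, 1, 2}, {x86, x87} × {0, 2}, {x86, x87} × {0, 1, 2}, {x86, x87, x88} × {0, 2}, {x86, x87, x88} × {0, 1, 2}}; |τ_{X×Y}| = 16.

Enumerate products U × V with U ∈ τ_X, V ∈ τ_Y (deduplicated):
  ∅ × ∅ = {} (∅)
  {x87} × {1} = {(x87,1)}
  {x86, x87} × {1} = {(x86,1), (x87,1)}
  {x87} × {0, 2} = {(x87,0), (x87,2)}
  {x86, x87, x88} × {1} = {(x86,1), (x87,1), (x88,1)}
  {x87} × {0, 1, 2} = {(x87,0), (x87,1), (x87,2)}
  {x86, x87} × {0, 2} = {(x86,0), (x86,2), (x87,0), (x87,2)}
  {x86, x87} × {0, 1, 2} = {(x86,0), (x86,1), (x86,2), (x87,0), (x87,1), (x87,2)}
  {x86, x87, x88} × {0, 2} = {(x86,0), (x86,2), (x87,0), (x87,2), (x88,0), (x88,2)}
  {x86, x87, x88} × {0, 1, 2} = {(x86,0), (x86,1), (x86,2), (x87,0), (x87,1), (x87,2), (x88,0), (x88,1), (x88,2)}
These 10 distinct sets form the basis B.
Close under arbitrary unions to get τ_{X×Y}; counting gives |τ_{X×Y}| = 16.


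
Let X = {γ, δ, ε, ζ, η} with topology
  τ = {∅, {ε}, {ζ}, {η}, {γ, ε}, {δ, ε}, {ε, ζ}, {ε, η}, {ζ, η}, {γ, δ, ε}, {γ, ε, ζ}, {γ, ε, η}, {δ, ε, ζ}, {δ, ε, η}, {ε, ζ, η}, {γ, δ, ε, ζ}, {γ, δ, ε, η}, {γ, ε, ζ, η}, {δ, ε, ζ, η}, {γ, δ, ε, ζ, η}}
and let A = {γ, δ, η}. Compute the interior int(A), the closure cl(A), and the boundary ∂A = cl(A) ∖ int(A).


int(A) = {η}, cl(A) = {γ, δ, η}, ∂A = {γ, δ}.

Closed sets in (X, τ) are complements of opens:
  closed(X, τ) = {∅, {γ}, {δ}, {ζ}, {η}, {γ, δ}, {γ, ζ}, {γ, η}, {δ, ζ}, {δ, η}, {ζ, η}, {γ, δ, ε}, {γ, δ, ζ}, {γ, δ, η}, {γ, ζ, η}, {δ, ζ, η}, {γ, δ, ε, ζ}, {γ, δ, ε, η}, {γ, δ, ζ, η}, {γ, δ, ε, ζ, η}}.
int(A) = ⋃ {U ∈ τ : U ⊆ A}. Opens contained in A: ∅, {η}.
Taking the union of these: int(A) = {η}.
cl(A) = ⋂ {C closed : A ⊆ C}. Closed sets containing A: {γ, δ, η}, {γ, δ, ε, η}, {γ, δ, ζ, η}, {γ, δ, ε, ζ, η}.
Intersecting these: cl(A) = {γ, δ, η}.
∂A = cl(A) ∖ int(A) = {γ, δ, η} ∖ {η} = {γ, δ}.


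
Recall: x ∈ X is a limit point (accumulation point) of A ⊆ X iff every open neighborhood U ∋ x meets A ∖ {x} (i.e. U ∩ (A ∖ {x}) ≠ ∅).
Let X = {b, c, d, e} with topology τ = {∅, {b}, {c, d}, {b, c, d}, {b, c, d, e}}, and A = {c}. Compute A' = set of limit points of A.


A' = {d, e}

For each x ∈ X, list the open sets U ∈ τ with x ∈ U, then check whether U ∩ (A ∖ {x}) ≠ ∅ for every such U.
  x = b: open {b} ∋ x has {b} ∩ (A ∖ {b}) = ∅, so x is NOT a limit point.
  x = c: open {c, d} ∋ x has {c, d} ∩ (A ∖ {c}) = ∅, so x is NOT a limit point.
  x = d: opens ∋ x are {c, d}, {b, c, d}, {b, c, d, e}; each meets A ∖ {d}, so x IS a limit point.
  x = e: opens ∋ x are {b, c, d, e}; each meets A ∖ {e}, so x IS a limit point.
Collecting: A' = {d, e}.
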